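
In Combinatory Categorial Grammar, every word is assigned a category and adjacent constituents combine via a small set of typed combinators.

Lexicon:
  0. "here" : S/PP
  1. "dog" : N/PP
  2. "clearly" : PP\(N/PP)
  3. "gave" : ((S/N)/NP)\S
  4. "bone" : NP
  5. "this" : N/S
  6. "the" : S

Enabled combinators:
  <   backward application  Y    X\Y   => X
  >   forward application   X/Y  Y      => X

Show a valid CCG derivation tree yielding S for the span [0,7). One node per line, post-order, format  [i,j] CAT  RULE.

[0,7] S   >
  [0,5] S/N   >
    [0,4] (S/N)/NP   <
      [0,3] S   >
        [0,1] "here" : S/PP
        [1,3] PP   <
          [1,2] "dog" : N/PP
          [2,3] "clearly" : PP\(N/PP)
      [3,4] "gave" : ((S/N)/NP)\S
    [4,5] "bone" : NP
  [5,7] N   >
    [5,6] "this" : N/S
    [6,7] "the" : S

[0,1] S/PP  lex  "here"
[1,2] N/PP  lex  "dog"
[2,3] PP\(N/PP)  lex  "clearly"
[1,3] PP  <  k=2
[0,3] S  >  k=1
[3,4] ((S/N)/NP)\S  lex  "gave"
[0,4] (S/N)/NP  <  k=3
[4,5] NP  lex  "bone"
[0,5] S/N  >  k=4
[5,6] N/S  lex  "this"
[6,7] S  lex  "the"
[5,7] N  >  k=6
[0,7] S  >  k=5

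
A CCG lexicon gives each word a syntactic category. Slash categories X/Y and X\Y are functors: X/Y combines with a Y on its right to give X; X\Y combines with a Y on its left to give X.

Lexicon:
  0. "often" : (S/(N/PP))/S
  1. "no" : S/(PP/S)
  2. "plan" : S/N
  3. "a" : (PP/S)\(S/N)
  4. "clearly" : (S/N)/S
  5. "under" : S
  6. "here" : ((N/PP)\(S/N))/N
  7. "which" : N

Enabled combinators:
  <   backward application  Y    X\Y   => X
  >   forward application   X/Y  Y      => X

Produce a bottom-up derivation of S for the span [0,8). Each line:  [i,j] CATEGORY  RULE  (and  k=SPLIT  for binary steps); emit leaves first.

[0,1] (S/(N/PP))/S  lex  "often"
[1,2] S/(PP/S)  lex  "no"
[2,3] S/N  lex  "plan"
[3,4] (PP/S)\(S/N)  lex  "a"
[2,4] PP/S  <  k=3
[1,4] S  >  k=2
[0,4] S/(N/PP)  >  k=1
[4,5] (S/N)/S  lex  "clearly"
[5,6] S  lex  "under"
[4,6] S/N  >  k=5
[6,7] ((N/PP)\(S/N))/N  lex  "here"
[7,8] N  lex  "which"
[6,8] (N/PP)\(S/N)  >  k=7
[4,8] N/PP  <  k=6
[0,8] S  >  k=4

[0,8] S   >
  [0,4] S/(N/PP)   >
    [0,1] "often" : (S/(N/PP))/S
    [1,4] S   >
      [1,2] "no" : S/(PP/S)
      [2,4] PP/S   <
        [2,3] "plan" : S/N
        [3,4] "a" : (PP/S)\(S/N)
  [4,8] N/PP   <
    [4,6] S/N   >
      [4,5] "clearly" : (S/N)/S
      [5,6] "under" : S
    [6,8] (N/PP)\(S/N)   >
      [6,7] "here" : ((N/PP)\(S/N))/N
      [7,8] "which" : N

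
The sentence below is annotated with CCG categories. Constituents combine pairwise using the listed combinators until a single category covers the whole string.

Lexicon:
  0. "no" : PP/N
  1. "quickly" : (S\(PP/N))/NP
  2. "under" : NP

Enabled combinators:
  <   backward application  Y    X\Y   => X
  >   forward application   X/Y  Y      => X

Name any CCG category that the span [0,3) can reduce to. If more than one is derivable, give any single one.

[0,3] S   <
  [0,1] "no" : PP/N
  [1,3] S\(PP/N)   >
    [1,2] "quickly" : (S\(PP/N))/NP
    [2,3] "under" : NP

S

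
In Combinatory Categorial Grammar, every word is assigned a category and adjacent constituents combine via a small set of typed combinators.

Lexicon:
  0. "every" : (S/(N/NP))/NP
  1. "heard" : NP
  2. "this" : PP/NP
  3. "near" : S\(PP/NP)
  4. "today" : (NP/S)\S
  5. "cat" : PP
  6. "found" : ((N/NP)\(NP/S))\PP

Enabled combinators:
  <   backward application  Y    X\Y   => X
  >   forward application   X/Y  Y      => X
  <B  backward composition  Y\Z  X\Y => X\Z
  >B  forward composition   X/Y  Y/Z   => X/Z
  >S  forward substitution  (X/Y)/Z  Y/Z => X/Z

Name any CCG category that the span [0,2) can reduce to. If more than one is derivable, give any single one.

S/(N/NP)

[0,7] S   >
  [0,2] S/(N/NP)   >
    [0,1] "every" : (S/(N/NP))/NP
    [1,2] "heard" : NP
  [2,7] N/NP   <
    [2,5] NP/S   <
      [2,4] S   <
        [2,3] "this" : PP/NP
        [3,4] "near" : S\(PP/NP)
      [4,5] "today" : (NP/S)\S
    [5,7] (N/NP)\(NP/S)   <
      [5,6] "cat" : PP
      [6,7] "found" : ((N/NP)\(NP/S))\PP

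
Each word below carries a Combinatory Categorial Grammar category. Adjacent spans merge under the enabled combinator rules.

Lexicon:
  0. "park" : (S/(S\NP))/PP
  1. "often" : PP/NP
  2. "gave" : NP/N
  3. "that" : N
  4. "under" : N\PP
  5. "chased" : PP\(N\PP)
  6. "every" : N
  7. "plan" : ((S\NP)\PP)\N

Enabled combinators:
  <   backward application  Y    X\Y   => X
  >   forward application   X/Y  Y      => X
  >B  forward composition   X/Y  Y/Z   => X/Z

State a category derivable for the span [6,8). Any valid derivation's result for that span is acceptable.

(S\NP)\PP

[0,8] S   >
  [0,4] S/(S\NP)   >
    [0,1] "park" : (S/(S\NP))/PP
    [1,4] PP   >
      [1,3] PP/N   >B
        [1,2] "often" : PP/NP
        [2,3] "gave" : NP/N
      [3,4] "that" : N
  [4,8] S\NP   <
    [4,6] PP   <
      [4,5] "under" : N\PP
      [5,6] "chased" : PP\(N\PP)
    [6,8] (S\NP)\PP   <
      [6,7] "every" : N
      [7,8] "plan" : ((S\NP)\PP)\N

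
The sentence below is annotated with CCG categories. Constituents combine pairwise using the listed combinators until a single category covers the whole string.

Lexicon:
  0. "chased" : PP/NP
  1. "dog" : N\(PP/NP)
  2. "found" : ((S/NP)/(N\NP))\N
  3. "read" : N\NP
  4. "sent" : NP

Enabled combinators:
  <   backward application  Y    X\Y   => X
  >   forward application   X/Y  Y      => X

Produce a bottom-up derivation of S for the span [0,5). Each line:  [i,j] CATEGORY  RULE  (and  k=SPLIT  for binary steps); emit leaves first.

[0,5] S   >
  [0,4] S/NP   >
    [0,3] (S/NP)/(N\NP)   <
      [0,2] N   <
        [0,1] "chased" : PP/NP
        [1,2] "dog" : N\(PP/NP)
      [2,3] "found" : ((S/NP)/(N\NP))\N
    [3,4] "read" : N\NP
  [4,5] "sent" : NP

[0,1] PP/NP  lex  "chased"
[1,2] N\(PP/NP)  lex  "dog"
[0,2] N  <  k=1
[2,3] ((S/NP)/(N\NP))\N  lex  "found"
[0,3] (S/NP)/(N\NP)  <  k=2
[3,4] N\NP  lex  "read"
[0,4] S/NP  >  k=3
[4,5] NP  lex  "sent"
[0,5] S  >  k=4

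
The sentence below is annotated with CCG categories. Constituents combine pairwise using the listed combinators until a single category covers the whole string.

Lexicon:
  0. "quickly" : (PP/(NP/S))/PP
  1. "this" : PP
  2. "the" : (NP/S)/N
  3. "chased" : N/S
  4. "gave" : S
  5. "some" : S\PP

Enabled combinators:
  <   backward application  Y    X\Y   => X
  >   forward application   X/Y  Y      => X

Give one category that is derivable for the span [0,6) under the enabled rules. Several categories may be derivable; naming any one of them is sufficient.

[0,6] S   <
  [0,5] PP   >
    [0,2] PP/(NP/S)   >
      [0,1] "quickly" : (PP/(NP/S))/PP
      [1,2] "this" : PP
    [2,5] NP/S   >
      [2,3] "the" : (NP/S)/N
      [3,5] N   >
        [3,4] "chased" : N/S
        [4,5] "gave" : S
  [5,6] "some" : S\PP

S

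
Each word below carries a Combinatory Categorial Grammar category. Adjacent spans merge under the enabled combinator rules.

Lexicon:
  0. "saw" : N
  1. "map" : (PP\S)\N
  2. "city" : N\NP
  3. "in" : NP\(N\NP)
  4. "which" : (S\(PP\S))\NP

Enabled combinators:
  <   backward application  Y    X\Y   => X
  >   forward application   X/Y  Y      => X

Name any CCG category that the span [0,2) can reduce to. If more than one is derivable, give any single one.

[0,5] S   <
  [0,2] PP\S   <
    [0,1] "saw" : N
    [1,2] "map" : (PP\S)\N
  [2,5] S\(PP\S)   <
    [2,4] NP   <
      [2,3] "city" : N\NP
      [3,4] "in" : NP\(N\NP)
    [4,5] "which" : (S\(PP\S))\NP

PP\S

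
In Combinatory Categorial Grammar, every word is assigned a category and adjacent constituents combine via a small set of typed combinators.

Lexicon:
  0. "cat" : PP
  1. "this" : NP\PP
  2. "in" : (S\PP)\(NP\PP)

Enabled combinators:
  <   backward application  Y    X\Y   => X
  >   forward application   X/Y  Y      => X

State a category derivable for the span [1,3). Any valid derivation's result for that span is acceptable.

[0,3] S   <
  [0,1] "cat" : PP
  [1,3] S\PP   <
    [1,2] "this" : NP\PP
    [2,3] "in" : (S\PP)\(NP\PP)

S\PP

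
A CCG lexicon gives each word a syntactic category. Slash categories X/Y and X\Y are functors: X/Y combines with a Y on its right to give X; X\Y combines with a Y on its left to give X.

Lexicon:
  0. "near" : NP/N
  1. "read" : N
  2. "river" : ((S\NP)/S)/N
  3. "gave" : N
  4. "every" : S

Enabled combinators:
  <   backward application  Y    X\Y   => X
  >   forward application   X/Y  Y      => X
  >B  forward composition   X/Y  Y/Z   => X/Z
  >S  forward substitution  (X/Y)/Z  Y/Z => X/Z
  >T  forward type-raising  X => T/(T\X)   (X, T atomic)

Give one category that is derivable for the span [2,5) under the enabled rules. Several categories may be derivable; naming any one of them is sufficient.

S\NP

[0,5] S   <
  [0,2] NP   >
    [0,1] "near" : NP/N
    [1,2] "read" : N
  [2,5] S\NP   >
    [2,4] (S\NP)/S   >
      [2,3] "river" : ((S\NP)/S)/N
      [3,4] "gave" : N
    [4,5] "every" : S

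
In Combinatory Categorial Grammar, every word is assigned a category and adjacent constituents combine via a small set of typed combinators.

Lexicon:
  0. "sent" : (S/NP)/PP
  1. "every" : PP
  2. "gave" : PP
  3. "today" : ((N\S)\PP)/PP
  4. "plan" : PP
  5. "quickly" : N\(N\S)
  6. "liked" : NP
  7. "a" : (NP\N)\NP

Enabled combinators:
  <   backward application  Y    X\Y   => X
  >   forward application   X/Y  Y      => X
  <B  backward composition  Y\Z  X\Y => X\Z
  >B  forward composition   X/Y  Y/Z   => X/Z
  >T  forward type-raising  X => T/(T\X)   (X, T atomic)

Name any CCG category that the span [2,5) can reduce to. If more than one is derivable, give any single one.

[0,8] S   >
  [0,2] S/NP   >
    [0,1] "sent" : (S/NP)/PP
    [1,2] "every" : PP
  [2,8] NP   <
    [2,6] N   <
      [2,5] N\S   <
        [2,3] "gave" : PP
        [3,5] (N\S)\PP   >
          [3,4] "today" : ((N\S)\PP)/PP
          [4,5] "plan" : PP
      [5,6] "quickly" : N\(N\S)
    [6,8] NP\N   <
      [6,7] "liked" : NP
      [7,8] "a" : (NP\N)\NP

N\S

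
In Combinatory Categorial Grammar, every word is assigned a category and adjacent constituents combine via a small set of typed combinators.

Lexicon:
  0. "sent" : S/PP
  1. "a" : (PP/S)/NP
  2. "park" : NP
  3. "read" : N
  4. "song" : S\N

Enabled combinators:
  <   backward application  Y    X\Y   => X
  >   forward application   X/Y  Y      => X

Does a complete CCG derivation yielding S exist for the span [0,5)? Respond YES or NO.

[0,5] S   >
  [0,1] "sent" : S/PP
  [1,5] PP   >
    [1,3] PP/S   >
      [1,2] "a" : (PP/S)/NP
      [2,3] "park" : NP
    [3,5] S   <
      [3,4] "read" : N
      [4,5] "song" : S\N

YES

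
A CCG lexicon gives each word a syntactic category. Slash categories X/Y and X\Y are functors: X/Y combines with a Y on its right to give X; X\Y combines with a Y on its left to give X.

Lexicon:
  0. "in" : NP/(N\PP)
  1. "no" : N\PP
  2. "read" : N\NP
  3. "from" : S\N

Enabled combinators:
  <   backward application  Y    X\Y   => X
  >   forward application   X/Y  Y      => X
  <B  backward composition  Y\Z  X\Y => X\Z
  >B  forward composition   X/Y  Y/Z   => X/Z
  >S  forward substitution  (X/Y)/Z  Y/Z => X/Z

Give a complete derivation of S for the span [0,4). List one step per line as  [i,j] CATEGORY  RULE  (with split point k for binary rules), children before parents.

[0,4] S   <
  [0,3] N   <
    [0,2] NP   >
      [0,1] "in" : NP/(N\PP)
      [1,2] "no" : N\PP
    [2,3] "read" : N\NP
  [3,4] "from" : S\N

[0,1] NP/(N\PP)  lex  "in"
[1,2] N\PP  lex  "no"
[0,2] NP  >  k=1
[2,3] N\NP  lex  "read"
[0,3] N  <  k=2
[3,4] S\N  lex  "from"
[0,4] S  <  k=3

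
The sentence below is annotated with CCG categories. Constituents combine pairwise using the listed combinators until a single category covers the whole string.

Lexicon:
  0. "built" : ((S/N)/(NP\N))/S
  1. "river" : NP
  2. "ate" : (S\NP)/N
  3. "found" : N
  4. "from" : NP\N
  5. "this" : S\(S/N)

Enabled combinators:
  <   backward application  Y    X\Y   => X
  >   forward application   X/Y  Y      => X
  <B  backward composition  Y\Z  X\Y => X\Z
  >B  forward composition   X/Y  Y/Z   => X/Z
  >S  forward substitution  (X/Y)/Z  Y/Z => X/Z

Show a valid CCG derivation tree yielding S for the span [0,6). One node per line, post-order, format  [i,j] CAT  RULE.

[0,6] S   <
  [0,5] S/N   >
    [0,4] (S/N)/(NP\N)   >
      [0,1] "built" : ((S/N)/(NP\N))/S
      [1,4] S   <
        [1,2] "river" : NP
        [2,4] S\NP   >
          [2,3] "ate" : (S\NP)/N
          [3,4] "found" : N
    [4,5] "from" : NP\N
  [5,6] "this" : S\(S/N)

[0,1] ((S/N)/(NP\N))/S  lex  "built"
[1,2] NP  lex  "river"
[2,3] (S\NP)/N  lex  "ate"
[3,4] N  lex  "found"
[2,4] S\NP  >  k=3
[1,4] S  <  k=2
[0,4] (S/N)/(NP\N)  >  k=1
[4,5] NP\N  lex  "from"
[0,5] S/N  >  k=4
[5,6] S\(S/N)  lex  "this"
[0,6] S  <  k=5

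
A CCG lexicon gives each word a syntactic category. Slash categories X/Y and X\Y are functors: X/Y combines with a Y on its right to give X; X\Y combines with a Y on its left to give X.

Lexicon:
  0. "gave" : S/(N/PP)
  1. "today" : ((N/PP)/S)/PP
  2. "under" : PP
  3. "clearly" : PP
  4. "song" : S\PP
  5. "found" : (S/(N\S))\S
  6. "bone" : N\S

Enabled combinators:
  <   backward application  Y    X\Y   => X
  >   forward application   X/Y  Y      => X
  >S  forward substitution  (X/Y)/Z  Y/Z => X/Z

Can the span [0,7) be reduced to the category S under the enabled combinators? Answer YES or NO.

[0,7] S   >
  [0,1] "gave" : S/(N/PP)
  [1,7] N/PP   >
    [1,3] (N/PP)/S   >
      [1,2] "today" : ((N/PP)/S)/PP
      [2,3] "under" : PP
    [3,7] S   >
      [3,6] S/(N\S)   <
        [3,5] S   <
          [3,4] "clearly" : PP
          [4,5] "song" : S\PP
        [5,6] "found" : (S/(N\S))\S
      [6,7] "bone" : N\S

YES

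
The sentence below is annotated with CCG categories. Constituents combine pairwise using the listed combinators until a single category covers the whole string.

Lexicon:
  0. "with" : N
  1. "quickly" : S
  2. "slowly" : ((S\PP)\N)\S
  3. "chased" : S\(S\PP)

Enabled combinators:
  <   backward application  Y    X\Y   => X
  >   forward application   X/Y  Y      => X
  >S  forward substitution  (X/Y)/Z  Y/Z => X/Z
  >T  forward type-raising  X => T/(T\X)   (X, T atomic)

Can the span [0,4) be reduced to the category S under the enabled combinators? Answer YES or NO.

YES

[0,4] S   <
  [0,3] S\PP   <
    [0,1] "with" : N
    [1,3] (S\PP)\N   <
      [1,2] "quickly" : S
      [2,3] "slowly" : ((S\PP)\N)\S
  [3,4] "chased" : S\(S\PP)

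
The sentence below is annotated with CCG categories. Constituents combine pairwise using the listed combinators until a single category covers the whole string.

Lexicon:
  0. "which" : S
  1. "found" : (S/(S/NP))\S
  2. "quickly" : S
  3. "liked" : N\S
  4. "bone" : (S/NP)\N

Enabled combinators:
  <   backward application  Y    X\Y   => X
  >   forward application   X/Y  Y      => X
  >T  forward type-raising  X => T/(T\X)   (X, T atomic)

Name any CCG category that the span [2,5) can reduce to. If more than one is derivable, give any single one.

[0,5] S   >
  [0,2] S/(S/NP)   <
    [0,1] "which" : S
    [1,2] "found" : (S/(S/NP))\S
  [2,5] S/NP   <
    [2,4] N   <
      [2,3] "quickly" : S
      [3,4] "liked" : N\S
    [4,5] "bone" : (S/NP)\N

S/NP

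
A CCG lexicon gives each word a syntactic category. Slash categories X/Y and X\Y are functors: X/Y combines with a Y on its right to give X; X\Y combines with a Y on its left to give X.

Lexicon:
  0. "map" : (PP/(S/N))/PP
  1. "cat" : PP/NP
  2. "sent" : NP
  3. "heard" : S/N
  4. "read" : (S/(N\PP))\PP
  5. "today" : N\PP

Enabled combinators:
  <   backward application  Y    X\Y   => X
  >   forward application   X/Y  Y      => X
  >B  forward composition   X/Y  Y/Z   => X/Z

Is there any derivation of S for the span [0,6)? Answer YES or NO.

YES

[0,6] S   >
  [0,5] S/(N\PP)   <
    [0,4] PP   >
      [0,3] PP/(S/N)   >
        [0,1] "map" : (PP/(S/N))/PP
        [1,3] PP   >
          [1,2] "cat" : PP/NP
          [2,3] "sent" : NP
      [3,4] "heard" : S/N
    [4,5] "read" : (S/(N\PP))\PP
  [5,6] "today" : N\PP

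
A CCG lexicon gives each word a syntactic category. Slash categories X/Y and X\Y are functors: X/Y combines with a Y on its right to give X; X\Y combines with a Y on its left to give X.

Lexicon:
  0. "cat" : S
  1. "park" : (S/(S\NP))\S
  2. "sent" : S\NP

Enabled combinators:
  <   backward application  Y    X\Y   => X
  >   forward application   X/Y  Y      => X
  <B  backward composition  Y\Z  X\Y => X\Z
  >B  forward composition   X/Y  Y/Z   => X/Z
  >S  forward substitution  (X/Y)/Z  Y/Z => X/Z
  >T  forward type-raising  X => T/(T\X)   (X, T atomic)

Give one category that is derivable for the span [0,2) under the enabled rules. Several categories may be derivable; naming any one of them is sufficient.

[0,3] S   >
  [0,2] S/(S\NP)   <
    [0,1] "cat" : S
    [1,2] "park" : (S/(S\NP))\S
  [2,3] "sent" : S\NP

S/(S\NP)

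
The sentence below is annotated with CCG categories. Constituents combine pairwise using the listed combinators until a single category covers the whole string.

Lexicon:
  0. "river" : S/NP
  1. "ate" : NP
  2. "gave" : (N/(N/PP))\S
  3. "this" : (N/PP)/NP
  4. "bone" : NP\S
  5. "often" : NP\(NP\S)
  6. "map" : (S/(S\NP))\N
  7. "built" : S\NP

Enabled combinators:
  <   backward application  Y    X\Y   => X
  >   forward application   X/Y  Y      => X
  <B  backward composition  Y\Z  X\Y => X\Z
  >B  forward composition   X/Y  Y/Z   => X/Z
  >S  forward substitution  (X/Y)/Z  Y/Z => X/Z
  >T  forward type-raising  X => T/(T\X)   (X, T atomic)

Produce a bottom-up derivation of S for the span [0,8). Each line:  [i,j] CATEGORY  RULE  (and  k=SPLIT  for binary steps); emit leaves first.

[0,1] S/NP  lex  "river"
[1,2] NP  lex  "ate"
[0,2] S  >  k=1
[2,3] (N/(N/PP))\S  lex  "gave"
[0,3] N/(N/PP)  <  k=2
[3,4] (N/PP)/NP  lex  "this"
[4,5] NP\S  lex  "bone"
[5,6] NP\(NP\S)  lex  "often"
[4,6] NP  <  k=5
[3,6] N/PP  >  k=4
[0,6] N  >  k=3
[6,7] (S/(S\NP))\N  lex  "map"
[0,7] S/(S\NP)  <  k=6
[7,8] S\NP  lex  "built"
[0,8] S  >  k=7

[0,8] S   >
  [0,7] S/(S\NP)   <
    [0,6] N   >
      [0,3] N/(N/PP)   <
        [0,2] S   >
          [0,1] "river" : S/NP
          [1,2] "ate" : NP
        [2,3] "gave" : (N/(N/PP))\S
      [3,6] N/PP   >
        [3,4] "this" : (N/PP)/NP
        [4,6] NP   <
          [4,5] "bone" : NP\S
          [5,6] "often" : NP\(NP\S)
    [6,7] "map" : (S/(S\NP))\N
  [7,8] "built" : S\NP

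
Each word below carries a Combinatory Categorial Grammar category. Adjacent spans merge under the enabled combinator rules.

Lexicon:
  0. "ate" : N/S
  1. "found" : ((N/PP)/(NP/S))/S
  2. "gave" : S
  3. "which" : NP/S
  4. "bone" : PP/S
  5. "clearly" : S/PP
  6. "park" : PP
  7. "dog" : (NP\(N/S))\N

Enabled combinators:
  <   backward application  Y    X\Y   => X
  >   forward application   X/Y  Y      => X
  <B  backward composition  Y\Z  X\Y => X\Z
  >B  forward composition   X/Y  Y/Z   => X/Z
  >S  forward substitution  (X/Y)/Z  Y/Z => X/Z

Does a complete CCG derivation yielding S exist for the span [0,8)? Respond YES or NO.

N/S ((N/PP)/(NP/S))/S S NP/S PP/S S/PP PP (NP\(N/S))\N
CKY chart[0,8] = {NP}; S ∉ chart

NO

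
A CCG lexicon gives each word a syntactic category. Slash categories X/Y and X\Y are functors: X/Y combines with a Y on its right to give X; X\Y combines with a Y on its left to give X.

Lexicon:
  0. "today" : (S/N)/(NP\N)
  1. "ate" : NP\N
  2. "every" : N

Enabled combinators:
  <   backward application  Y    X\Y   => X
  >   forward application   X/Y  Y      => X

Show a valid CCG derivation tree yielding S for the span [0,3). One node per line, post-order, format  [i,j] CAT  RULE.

[0,3] S   >
  [0,2] S/N   >
    [0,1] "today" : (S/N)/(NP\N)
    [1,2] "ate" : NP\N
  [2,3] "every" : N

[0,1] (S/N)/(NP\N)  lex  "today"
[1,2] NP\N  lex  "ate"
[0,2] S/N  >  k=1
[2,3] N  lex  "every"
[0,3] S  >  k=2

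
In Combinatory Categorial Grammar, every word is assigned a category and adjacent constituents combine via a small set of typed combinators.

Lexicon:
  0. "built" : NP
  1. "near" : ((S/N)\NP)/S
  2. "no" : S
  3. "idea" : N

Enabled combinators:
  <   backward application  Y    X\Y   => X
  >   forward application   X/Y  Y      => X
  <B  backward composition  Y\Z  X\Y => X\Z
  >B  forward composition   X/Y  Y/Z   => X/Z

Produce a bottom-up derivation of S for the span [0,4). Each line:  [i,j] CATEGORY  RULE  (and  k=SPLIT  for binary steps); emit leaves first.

[0,4] S   >
  [0,3] S/N   <
    [0,1] "built" : NP
    [1,3] (S/N)\NP   >
      [1,2] "near" : ((S/N)\NP)/S
      [2,3] "no" : S
  [3,4] "idea" : N

[0,1] NP  lex  "built"
[1,2] ((S/N)\NP)/S  lex  "near"
[2,3] S  lex  "no"
[1,3] (S/N)\NP  >  k=2
[0,3] S/N  <  k=1
[3,4] N  lex  "idea"
[0,4] S  >  k=3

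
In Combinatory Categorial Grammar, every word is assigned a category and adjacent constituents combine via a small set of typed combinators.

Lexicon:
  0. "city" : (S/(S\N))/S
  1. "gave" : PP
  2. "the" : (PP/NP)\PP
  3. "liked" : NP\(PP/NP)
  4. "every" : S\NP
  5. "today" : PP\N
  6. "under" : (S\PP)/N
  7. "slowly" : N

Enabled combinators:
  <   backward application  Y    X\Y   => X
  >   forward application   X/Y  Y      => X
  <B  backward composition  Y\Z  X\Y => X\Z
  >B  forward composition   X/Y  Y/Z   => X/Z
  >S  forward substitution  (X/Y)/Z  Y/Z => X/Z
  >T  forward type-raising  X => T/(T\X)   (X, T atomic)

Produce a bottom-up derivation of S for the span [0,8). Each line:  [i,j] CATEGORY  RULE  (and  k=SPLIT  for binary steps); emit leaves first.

[0,1] (S/(S\N))/S  lex  "city"
[1,2] PP  lex  "gave"
[2,3] (PP/NP)\PP  lex  "the"
[3,4] NP\(PP/NP)  lex  "liked"
[2,4] NP\PP  <B  k=3
[4,5] S\NP  lex  "every"
[2,5] S\PP  <B  k=4
[1,5] S  <  k=2
[0,5] S/(S\N)  >  k=1
[5,6] PP\N  lex  "today"
[6,7] (S\PP)/N  lex  "under"
[7,8] N  lex  "slowly"
[6,8] S\PP  >  k=7
[5,8] S\N  <B  k=6
[0,8] S  >  k=5

[0,8] S   >
  [0,5] S/(S\N)   >
    [0,1] "city" : (S/(S\N))/S
    [1,5] S   <
      [1,2] "gave" : PP
      [2,5] S\PP   <B
        [2,4] NP\PP   <B
          [2,3] "the" : (PP/NP)\PP
          [3,4] "liked" : NP\(PP/NP)
        [4,5] "every" : S\NP
  [5,8] S\N   <B
    [5,6] "today" : PP\N
    [6,8] S\PP   >
      [6,7] "under" : (S\PP)/N
      [7,8] "slowly" : N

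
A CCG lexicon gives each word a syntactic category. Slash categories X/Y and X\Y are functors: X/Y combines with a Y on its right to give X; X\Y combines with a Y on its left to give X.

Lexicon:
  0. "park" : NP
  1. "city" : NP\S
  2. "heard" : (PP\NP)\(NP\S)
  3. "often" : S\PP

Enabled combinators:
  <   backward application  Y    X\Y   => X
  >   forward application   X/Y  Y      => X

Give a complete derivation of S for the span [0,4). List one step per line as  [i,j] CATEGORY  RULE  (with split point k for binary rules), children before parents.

[0,4] S   <
  [0,3] PP   <
    [0,1] "park" : NP
    [1,3] PP\NP   <
      [1,2] "city" : NP\S
      [2,3] "heard" : (PP\NP)\(NP\S)
  [3,4] "often" : S\PP

[0,1] NP  lex  "park"
[1,2] NP\S  lex  "city"
[2,3] (PP\NP)\(NP\S)  lex  "heard"
[1,3] PP\NP  <  k=2
[0,3] PP  <  k=1
[3,4] S\PP  lex  "often"
[0,4] S  <  k=3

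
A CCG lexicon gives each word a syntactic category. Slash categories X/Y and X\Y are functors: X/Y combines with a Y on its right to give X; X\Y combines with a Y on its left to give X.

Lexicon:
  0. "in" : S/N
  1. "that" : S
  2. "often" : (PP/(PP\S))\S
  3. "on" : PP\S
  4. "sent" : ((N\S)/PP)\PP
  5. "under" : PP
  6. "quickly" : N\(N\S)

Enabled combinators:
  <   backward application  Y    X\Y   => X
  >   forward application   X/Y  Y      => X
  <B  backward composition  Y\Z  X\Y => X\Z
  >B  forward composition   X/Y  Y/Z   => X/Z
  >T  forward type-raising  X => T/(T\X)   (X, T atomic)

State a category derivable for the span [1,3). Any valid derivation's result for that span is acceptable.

[0,7] S   >
  [0,1] "in" : S/N
  [1,7] N   <
    [1,6] N\S   >
      [1,5] (N\S)/PP   <
        [1,4] PP   >
          [1,3] PP/(PP\S)   <
            [1,2] "that" : S
            [2,3] "often" : (PP/(PP\S))\S
          [3,4] "on" : PP\S
        [4,5] "sent" : ((N\S)/PP)\PP
      [5,6] "under" : PP
    [6,7] "quickly" : N\(N\S)

PP/(PP\S)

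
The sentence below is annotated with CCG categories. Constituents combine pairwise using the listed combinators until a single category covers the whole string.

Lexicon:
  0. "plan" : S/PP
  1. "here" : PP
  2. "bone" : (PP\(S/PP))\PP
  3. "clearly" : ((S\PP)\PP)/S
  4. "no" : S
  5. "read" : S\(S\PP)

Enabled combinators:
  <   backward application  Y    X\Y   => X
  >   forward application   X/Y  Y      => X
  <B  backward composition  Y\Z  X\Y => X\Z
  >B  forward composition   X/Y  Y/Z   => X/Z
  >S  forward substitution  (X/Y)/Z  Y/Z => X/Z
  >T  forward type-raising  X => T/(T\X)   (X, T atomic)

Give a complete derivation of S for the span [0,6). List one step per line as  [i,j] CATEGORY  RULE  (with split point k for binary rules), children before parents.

[0,6] S   <
  [0,5] S\PP   <
    [0,3] PP   <
      [0,1] "plan" : S/PP
      [1,3] PP\(S/PP)   <
        [1,2] "here" : PP
        [2,3] "bone" : (PP\(S/PP))\PP
    [3,5] (S\PP)\PP   >
      [3,4] "clearly" : ((S\PP)\PP)/S
      [4,5] "no" : S
  [5,6] "read" : S\(S\PP)

[0,1] S/PP  lex  "plan"
[1,2] PP  lex  "here"
[2,3] (PP\(S/PP))\PP  lex  "bone"
[1,3] PP\(S/PP)  <  k=2
[0,3] PP  <  k=1
[3,4] ((S\PP)\PP)/S  lex  "clearly"
[4,5] S  lex  "no"
[3,5] (S\PP)\PP  >  k=4
[0,5] S\PP  <  k=3
[5,6] S\(S\PP)  lex  "read"
[0,6] S  <  k=5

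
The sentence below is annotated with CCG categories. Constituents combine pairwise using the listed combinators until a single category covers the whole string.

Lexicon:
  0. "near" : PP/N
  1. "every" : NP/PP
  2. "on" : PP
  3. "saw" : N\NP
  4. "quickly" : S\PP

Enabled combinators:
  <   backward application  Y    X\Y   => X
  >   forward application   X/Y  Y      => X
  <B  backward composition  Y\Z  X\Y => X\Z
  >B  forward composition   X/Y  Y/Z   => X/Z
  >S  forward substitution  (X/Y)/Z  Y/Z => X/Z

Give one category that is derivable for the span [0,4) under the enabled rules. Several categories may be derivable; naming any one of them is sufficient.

[0,5] S   <
  [0,4] PP   >
    [0,1] "near" : PP/N
    [1,4] N   <
      [1,3] NP   >
        [1,2] "every" : NP/PP
        [2,3] "on" : PP
      [3,4] "saw" : N\NP
  [4,5] "quickly" : S\PP

PP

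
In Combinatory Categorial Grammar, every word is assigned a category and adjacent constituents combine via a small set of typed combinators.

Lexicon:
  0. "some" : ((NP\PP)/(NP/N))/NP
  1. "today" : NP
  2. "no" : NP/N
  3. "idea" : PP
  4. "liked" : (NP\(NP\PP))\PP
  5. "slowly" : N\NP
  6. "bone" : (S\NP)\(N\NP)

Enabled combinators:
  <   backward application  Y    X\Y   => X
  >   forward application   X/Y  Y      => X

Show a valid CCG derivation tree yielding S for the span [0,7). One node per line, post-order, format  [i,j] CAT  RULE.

[0,1] ((NP\PP)/(NP/N))/NP  lex  "some"
[1,2] NP  lex  "today"
[0,2] (NP\PP)/(NP/N)  >  k=1
[2,3] NP/N  lex  "no"
[0,3] NP\PP  >  k=2
[3,4] PP  lex  "idea"
[4,5] (NP\(NP\PP))\PP  lex  "liked"
[3,5] NP\(NP\PP)  <  k=4
[0,5] NP  <  k=3
[5,6] N\NP  lex  "slowly"
[6,7] (S\NP)\(N\NP)  lex  "bone"
[5,7] S\NP  <  k=6
[0,7] S  <  k=5

[0,7] S   <
  [0,5] NP   <
    [0,3] NP\PP   >
      [0,2] (NP\PP)/(NP/N)   >
        [0,1] "some" : ((NP\PP)/(NP/N))/NP
        [1,2] "today" : NP
      [2,3] "no" : NP/N
    [3,5] NP\(NP\PP)   <
      [3,4] "idea" : PP
      [4,5] "liked" : (NP\(NP\PP))\PP
  [5,7] S\NP   <
    [5,6] "slowly" : N\NP
    [6,7] "bone" : (S\NP)\(N\NP)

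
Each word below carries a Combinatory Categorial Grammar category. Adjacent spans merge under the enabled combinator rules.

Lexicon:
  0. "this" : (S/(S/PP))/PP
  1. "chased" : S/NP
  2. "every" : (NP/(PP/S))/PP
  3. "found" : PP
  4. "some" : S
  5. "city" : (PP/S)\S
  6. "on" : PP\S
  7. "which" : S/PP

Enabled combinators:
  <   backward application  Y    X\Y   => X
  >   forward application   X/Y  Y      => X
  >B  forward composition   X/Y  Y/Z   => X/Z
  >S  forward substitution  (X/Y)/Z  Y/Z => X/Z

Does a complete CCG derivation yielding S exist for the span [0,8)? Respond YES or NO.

[0,8] S   >
  [0,7] S/(S/PP)   >
    [0,1] "this" : (S/(S/PP))/PP
    [1,7] PP   <
      [1,6] S   >
        [1,2] "chased" : S/NP
        [2,6] NP   >
          [2,4] NP/(PP/S)   >
            [2,3] "every" : (NP/(PP/S))/PP
            [3,4] "found" : PP
          [4,6] PP/S   <
            [4,5] "some" : S
            [5,6] "city" : (PP/S)\S
      [6,7] "on" : PP\S
  [7,8] "which" : S/PP

YES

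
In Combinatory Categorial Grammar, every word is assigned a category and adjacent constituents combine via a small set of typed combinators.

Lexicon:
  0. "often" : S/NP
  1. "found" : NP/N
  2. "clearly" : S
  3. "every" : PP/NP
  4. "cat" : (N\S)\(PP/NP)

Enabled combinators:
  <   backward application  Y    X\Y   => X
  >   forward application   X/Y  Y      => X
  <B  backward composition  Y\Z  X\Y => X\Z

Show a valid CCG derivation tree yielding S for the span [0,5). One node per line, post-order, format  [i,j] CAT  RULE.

[0,5] S   >
  [0,1] "often" : S/NP
  [1,5] NP   >
    [1,2] "found" : NP/N
    [2,5] N   <
      [2,3] "clearly" : S
      [3,5] N\S   <
        [3,4] "every" : PP/NP
        [4,5] "cat" : (N\S)\(PP/NP)

[0,1] S/NP  lex  "often"
[1,2] NP/N  lex  "found"
[2,3] S  lex  "clearly"
[3,4] PP/NP  lex  "every"
[4,5] (N\S)\(PP/NP)  lex  "cat"
[3,5] N\S  <  k=4
[2,5] N  <  k=3
[1,5] NP  >  k=2
[0,5] S  >  k=1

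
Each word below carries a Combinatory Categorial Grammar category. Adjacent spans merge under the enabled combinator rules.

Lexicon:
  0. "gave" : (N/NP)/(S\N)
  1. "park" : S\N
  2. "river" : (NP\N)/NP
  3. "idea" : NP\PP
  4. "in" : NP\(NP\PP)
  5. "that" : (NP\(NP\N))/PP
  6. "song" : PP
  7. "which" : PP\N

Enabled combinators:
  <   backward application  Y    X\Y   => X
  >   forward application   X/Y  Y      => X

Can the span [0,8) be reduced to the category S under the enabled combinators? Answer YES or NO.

(N/NP)/(S\N) S\N (NP\N)/NP NP\PP NP\(NP\PP) (NP\(NP\N))/PP PP PP\N
CKY chart[0,8] = {PP}; S ∉ chart

NO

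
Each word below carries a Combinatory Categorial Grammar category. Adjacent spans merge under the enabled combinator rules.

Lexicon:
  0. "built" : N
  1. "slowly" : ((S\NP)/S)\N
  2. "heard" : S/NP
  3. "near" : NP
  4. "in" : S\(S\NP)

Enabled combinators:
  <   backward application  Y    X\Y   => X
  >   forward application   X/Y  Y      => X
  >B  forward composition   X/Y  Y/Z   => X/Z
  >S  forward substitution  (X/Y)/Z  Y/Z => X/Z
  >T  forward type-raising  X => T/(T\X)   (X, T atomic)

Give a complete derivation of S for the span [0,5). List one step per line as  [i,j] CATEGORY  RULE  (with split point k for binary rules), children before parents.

[0,5] S   <
  [0,4] S\NP   >
    [0,2] (S\NP)/S   <
      [0,1] "built" : N
      [1,2] "slowly" : ((S\NP)/S)\N
    [2,4] S   >
      [2,3] "heard" : S/NP
      [3,4] "near" : NP
  [4,5] "in" : S\(S\NP)

[0,1] N  lex  "built"
[1,2] ((S\NP)/S)\N  lex  "slowly"
[0,2] (S\NP)/S  <  k=1
[2,3] S/NP  lex  "heard"
[3,4] NP  lex  "near"
[2,4] S  >  k=3
[0,4] S\NP  >  k=2
[4,5] S\(S\NP)  lex  "in"
[0,5] S  <  k=4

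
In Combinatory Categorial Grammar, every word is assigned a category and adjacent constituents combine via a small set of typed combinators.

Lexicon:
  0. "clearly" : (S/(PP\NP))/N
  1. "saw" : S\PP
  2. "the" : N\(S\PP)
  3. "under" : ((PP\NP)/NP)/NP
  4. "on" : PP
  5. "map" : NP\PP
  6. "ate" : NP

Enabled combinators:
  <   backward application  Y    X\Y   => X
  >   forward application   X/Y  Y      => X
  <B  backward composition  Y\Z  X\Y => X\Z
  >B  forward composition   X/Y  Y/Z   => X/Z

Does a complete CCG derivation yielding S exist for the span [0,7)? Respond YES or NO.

[0,7] S   >
  [0,3] S/(PP\NP)   >
    [0,1] "clearly" : (S/(PP\NP))/N
    [1,3] N   <
      [1,2] "saw" : S\PP
      [2,3] "the" : N\(S\PP)
  [3,7] PP\NP   >
    [3,6] (PP\NP)/NP   >
      [3,4] "under" : ((PP\NP)/NP)/NP
      [4,6] NP   <
        [4,5] "on" : PP
        [5,6] "map" : NP\PP
    [6,7] "ate" : NP

YES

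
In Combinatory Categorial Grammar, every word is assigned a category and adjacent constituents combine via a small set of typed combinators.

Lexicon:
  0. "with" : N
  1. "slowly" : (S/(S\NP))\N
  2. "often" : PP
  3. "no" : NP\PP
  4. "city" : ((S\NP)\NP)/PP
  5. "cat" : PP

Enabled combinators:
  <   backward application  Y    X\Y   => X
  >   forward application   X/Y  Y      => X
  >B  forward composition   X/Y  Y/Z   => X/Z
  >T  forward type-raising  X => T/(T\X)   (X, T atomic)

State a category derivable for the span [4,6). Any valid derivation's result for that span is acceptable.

[0,6] S   >
  [0,2] S/(S\NP)   <
    [0,1] "with" : N
    [1,2] "slowly" : (S/(S\NP))\N
  [2,6] S\NP   <
    [2,4] NP   <
      [2,3] "often" : PP
      [3,4] "no" : NP\PP
    [4,6] (S\NP)\NP   >
      [4,5] "city" : ((S\NP)\NP)/PP
      [5,6] "cat" : PP

(S\NP)\NP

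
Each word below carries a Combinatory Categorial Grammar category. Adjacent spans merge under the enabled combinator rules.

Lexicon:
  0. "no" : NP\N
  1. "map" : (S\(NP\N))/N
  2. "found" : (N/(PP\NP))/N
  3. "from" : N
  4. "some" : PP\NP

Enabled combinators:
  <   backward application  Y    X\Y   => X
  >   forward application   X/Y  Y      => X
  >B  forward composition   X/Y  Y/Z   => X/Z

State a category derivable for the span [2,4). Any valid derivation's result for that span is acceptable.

[0,5] S   <
  [0,1] "no" : NP\N
  [1,5] S\(NP\N)   >
    [1,2] "map" : (S\(NP\N))/N
    [2,5] N   >
      [2,4] N/(PP\NP)   >
        [2,3] "found" : (N/(PP\NP))/N
        [3,4] "from" : N
      [4,5] "some" : PP\NP

N/(PP\NP)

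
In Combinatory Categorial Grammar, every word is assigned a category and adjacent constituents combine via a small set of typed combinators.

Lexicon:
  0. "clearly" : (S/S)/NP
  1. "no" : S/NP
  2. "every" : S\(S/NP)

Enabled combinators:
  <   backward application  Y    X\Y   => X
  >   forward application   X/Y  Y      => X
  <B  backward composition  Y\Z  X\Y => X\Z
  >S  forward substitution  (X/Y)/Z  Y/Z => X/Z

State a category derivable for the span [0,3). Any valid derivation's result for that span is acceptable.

S

[0,3] S   <
  [0,2] S/NP   >S
    [0,1] "clearly" : (S/S)/NP
    [1,2] "no" : S/NP
  [2,3] "every" : S\(S/NP)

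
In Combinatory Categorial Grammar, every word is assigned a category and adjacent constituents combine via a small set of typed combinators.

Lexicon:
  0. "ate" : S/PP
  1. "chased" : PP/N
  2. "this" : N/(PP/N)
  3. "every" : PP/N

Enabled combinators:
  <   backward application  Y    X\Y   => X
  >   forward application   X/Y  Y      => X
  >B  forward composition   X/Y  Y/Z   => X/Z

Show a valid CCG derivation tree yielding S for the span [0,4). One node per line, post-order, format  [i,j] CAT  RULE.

[0,1] S/PP  lex  "ate"
[1,2] PP/N  lex  "chased"
[0,2] S/N  >B  k=1
[2,3] N/(PP/N)  lex  "this"
[3,4] PP/N  lex  "every"
[2,4] N  >  k=3
[0,4] S  >  k=2

[0,4] S   >
  [0,2] S/N   >B
    [0,1] "ate" : S/PP
    [1,2] "chased" : PP/N
  [2,4] N   >
    [2,3] "this" : N/(PP/N)
    [3,4] "every" : PP/N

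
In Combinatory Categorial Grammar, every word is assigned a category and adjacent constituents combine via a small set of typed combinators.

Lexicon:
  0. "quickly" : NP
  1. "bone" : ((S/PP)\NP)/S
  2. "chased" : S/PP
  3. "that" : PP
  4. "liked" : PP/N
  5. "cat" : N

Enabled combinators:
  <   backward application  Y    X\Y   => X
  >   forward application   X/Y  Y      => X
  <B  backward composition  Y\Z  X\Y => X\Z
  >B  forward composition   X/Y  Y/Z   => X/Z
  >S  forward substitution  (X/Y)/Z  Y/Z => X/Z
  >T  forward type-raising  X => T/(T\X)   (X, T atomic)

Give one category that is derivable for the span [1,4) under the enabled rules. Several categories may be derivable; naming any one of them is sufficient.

(S/PP)\NP

[0,6] S   >
  [0,5] S/N   >B
    [0,4] S/PP   <
      [0,1] "quickly" : NP
      [1,4] (S/PP)\NP   >
        [1,2] "bone" : ((S/PP)\NP)/S
        [2,4] S   >
          [2,3] "chased" : S/PP
          [3,4] "that" : PP
    [4,5] "liked" : PP/N
  [5,6] "cat" : N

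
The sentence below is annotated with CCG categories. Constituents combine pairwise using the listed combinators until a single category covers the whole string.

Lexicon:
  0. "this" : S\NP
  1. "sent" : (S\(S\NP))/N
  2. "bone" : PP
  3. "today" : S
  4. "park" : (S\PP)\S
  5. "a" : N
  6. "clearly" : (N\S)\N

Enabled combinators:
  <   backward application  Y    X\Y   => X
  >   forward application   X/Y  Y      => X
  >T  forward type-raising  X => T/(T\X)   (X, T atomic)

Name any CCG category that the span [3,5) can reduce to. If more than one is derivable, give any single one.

[0,7] S   <
  [0,1] "this" : S\NP
  [1,7] S\(S\NP)   >
    [1,2] "sent" : (S\(S\NP))/N
    [2,7] N   <
      [2,5] S   >
        [2,3] S/(S\PP)   >T
          [2,3] "bone" : PP
        [3,5] S\PP   <
          [3,4] "today" : S
          [4,5] "park" : (S\PP)\S
      [5,7] N\S   <
        [5,6] "a" : N
        [6,7] "clearly" : (N\S)\N

S\PP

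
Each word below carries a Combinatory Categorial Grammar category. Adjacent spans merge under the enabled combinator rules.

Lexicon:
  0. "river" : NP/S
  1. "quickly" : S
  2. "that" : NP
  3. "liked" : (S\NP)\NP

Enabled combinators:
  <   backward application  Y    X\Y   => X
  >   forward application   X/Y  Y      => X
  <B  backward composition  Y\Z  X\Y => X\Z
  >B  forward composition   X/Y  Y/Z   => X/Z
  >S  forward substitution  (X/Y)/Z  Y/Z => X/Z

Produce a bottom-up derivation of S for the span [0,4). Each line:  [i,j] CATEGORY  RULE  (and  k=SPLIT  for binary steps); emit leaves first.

[0,4] S   <
  [0,2] NP   >
    [0,1] "river" : NP/S
    [1,2] "quickly" : S
  [2,4] S\NP   <
    [2,3] "that" : NP
    [3,4] "liked" : (S\NP)\NP

[0,1] NP/S  lex  "river"
[1,2] S  lex  "quickly"
[0,2] NP  >  k=1
[2,3] NP  lex  "that"
[3,4] (S\NP)\NP  lex  "liked"
[2,4] S\NP  <  k=3
[0,4] S  <  k=2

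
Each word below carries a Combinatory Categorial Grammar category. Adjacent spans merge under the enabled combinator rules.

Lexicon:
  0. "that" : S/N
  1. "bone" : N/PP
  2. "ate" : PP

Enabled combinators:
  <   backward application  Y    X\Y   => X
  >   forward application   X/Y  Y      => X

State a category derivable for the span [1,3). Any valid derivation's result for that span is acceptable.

N

[0,3] S   >
  [0,1] "that" : S/N
  [1,3] N   >
    [1,2] "bone" : N/PP
    [2,3] "ate" : PP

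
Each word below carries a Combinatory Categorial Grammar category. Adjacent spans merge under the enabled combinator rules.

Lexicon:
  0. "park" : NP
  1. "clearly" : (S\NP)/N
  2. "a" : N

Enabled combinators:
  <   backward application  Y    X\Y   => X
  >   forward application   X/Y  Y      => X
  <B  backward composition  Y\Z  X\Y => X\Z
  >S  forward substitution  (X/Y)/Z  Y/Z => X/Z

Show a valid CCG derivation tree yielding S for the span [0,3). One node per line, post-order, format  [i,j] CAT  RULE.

[0,1] NP  lex  "park"
[1,2] (S\NP)/N  lex  "clearly"
[2,3] N  lex  "a"
[1,3] S\NP  >  k=2
[0,3] S  <  k=1

[0,3] S   <
  [0,1] "park" : NP
  [1,3] S\NP   >
    [1,2] "clearly" : (S\NP)/N
    [2,3] "a" : N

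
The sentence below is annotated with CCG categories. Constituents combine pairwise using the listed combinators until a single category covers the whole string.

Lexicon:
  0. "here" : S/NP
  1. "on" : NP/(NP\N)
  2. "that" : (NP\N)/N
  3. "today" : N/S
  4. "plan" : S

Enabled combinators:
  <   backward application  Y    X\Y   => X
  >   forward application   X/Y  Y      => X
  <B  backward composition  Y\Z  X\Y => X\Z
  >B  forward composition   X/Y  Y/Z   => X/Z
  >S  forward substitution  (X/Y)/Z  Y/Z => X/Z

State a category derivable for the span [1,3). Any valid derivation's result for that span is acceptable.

NP/N

[0,5] S   >
  [0,1] "here" : S/NP
  [1,5] NP   >
    [1,4] NP/S   >B
      [1,3] NP/N   >B
        [1,2] "on" : NP/(NP\N)
        [2,3] "that" : (NP\N)/N
      [3,4] "today" : N/S
    [4,5] "plan" : S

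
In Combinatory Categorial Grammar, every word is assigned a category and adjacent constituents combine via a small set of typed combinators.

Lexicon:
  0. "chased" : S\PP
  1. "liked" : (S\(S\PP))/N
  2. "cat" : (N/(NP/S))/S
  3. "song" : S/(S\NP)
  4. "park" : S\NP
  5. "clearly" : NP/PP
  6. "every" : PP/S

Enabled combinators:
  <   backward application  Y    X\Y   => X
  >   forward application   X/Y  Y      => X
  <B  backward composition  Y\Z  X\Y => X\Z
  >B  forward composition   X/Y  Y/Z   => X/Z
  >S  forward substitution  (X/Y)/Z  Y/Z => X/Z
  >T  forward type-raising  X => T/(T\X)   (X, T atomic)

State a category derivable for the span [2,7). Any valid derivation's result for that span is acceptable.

N

[0,7] S   <
  [0,1] "chased" : S\PP
  [1,7] S\(S\PP)   >
    [1,2] "liked" : (S\(S\PP))/N
    [2,7] N   >
      [2,5] N/(NP/S)   >
        [2,3] "cat" : (N/(NP/S))/S
        [3,5] S   >
          [3,4] "song" : S/(S\NP)
          [4,5] "park" : S\NP
      [5,7] NP/S   >B
        [5,6] "clearly" : NP/PP
        [6,7] "every" : PP/S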